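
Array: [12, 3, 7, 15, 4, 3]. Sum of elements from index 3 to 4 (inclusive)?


Prefix sums: [0, 12, 15, 22, 37, 41, 44]
Sum[3..4] = prefix[5] - prefix[3] = 41 - 22 = 19


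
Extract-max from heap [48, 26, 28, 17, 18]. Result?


Max = 48
Replace root with last, heapify down
Resulting heap: [28, 26, 18, 17]


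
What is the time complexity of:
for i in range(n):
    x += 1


Per nesting level: O(n) = O(n)
Complexity: O(n)


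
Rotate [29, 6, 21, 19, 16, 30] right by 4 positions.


Right rotate by 4: [21, 19, 16, 30, 29, 6]


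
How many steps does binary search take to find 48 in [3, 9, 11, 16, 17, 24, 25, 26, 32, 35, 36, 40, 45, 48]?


Search for 48:
[0,13] mid=6 arr[6]=25
[7,13] mid=10 arr[10]=36
[11,13] mid=12 arr[12]=45
[13,13] mid=13 arr[13]=48
Total: 4 comparisons


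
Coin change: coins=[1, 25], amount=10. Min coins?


dp[0]=0; dp[i]=1+min(dp[i-c] for c in coins)
...dp[5]=5, dp[6]=6, dp[7]=7, dp[8]=8, dp[9]=9, dp[10]=10
Minimum coins for 10 = 10


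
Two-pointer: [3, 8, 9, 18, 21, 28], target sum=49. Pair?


Two pointers: lo=0, hi=5
Found pair: (21, 28) summing to 49


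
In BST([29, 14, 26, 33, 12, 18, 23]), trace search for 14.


BST root = 29
Search for 14: compare at each node
Path: [29, 14]


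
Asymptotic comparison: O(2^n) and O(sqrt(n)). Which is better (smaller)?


sublinear grows slower than exponential
O(sqrt(n)) is asymptotically smaller; O(2^n) grows faster


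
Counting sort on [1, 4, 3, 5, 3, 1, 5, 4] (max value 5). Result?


Count array: [0, 2, 0, 2, 2, 2]
Reconstruct: [1, 1, 3, 3, 4, 4, 5, 5]


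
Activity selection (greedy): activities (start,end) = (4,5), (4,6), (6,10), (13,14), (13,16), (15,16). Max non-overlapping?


Greedy: pick earliest-ending, then skip overlaps.
Selected (4 activities): [(4, 5), (6, 10), (13, 14), (15, 16)]


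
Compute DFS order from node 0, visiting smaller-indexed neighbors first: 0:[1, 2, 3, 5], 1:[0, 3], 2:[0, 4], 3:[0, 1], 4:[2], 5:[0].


DFS stack-based: start with [0]
Visit order: [0, 1, 3, 2, 4, 5]


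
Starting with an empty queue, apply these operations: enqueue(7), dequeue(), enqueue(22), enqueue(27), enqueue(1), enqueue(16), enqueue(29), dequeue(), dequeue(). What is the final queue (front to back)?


enqueue(7) -> [7]
dequeue() returns 7 -> []
enqueue(22) -> [22]
enqueue(27) -> [22, 27]
enqueue(1) -> [22, 27, 1]
enqueue(16) -> [22, 27, 1, 16]
enqueue(29) -> [22, 27, 1, 16, 29]
dequeue() returns 22 -> [27, 1, 16, 29]
dequeue() returns 27 -> [1, 16, 29]
Final queue (front to back): [1, 16, 29]


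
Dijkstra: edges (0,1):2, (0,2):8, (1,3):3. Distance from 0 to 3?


Dijkstra from 0:
Distances: {0: 0, 1: 2, 2: 8, 3: 5}
Shortest distance to 3 = 5, path = [0, 1, 3]


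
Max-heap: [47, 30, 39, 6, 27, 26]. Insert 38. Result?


Append 38: [47, 30, 39, 6, 27, 26, 38]
Bubble up: no swaps needed
Result: [47, 30, 39, 6, 27, 26, 38]


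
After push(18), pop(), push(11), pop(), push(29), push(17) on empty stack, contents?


push(18) -> [18]
pop() returns 18 -> []
push(11) -> [11]
pop() returns 11 -> []
push(29) -> [29]
push(17) -> [29, 17]
Final stack (bottom to top): [29, 17]


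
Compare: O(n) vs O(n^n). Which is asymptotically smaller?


linear grows slower than n^n
O(n) is asymptotically smaller; O(n^n) grows faster


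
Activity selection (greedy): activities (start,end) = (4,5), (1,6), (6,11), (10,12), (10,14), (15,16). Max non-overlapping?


Greedy: pick earliest-ending, then skip overlaps.
Selected (3 activities): [(4, 5), (6, 11), (15, 16)]


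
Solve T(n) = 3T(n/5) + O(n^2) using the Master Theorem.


a=3, b=5, c=2. log_5(3)=0.683 < c=2. Case 3: O(n^c) = O(n^2)
Complexity: O(n^2)


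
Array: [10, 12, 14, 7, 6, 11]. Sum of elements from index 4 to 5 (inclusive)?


Prefix sums: [0, 10, 22, 36, 43, 49, 60]
Sum[4..5] = prefix[6] - prefix[4] = 60 - 43 = 17


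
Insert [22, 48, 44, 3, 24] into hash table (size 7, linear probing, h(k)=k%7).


Insertions: 22->slot 1; 48->slot 6; 44->slot 2; 3->slot 3; 24->slot 4
Table: [None, 22, 44, 3, 24, None, 48]


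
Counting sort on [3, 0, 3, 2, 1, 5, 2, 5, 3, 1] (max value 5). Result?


Count array: [1, 2, 2, 3, 0, 2]
Reconstruct: [0, 1, 1, 2, 2, 3, 3, 3, 5, 5]


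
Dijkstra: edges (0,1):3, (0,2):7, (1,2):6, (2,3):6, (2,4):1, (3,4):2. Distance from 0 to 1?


Dijkstra from 0:
Distances: {0: 0, 1: 3, 2: 7, 3: 10, 4: 8}
Shortest distance to 1 = 3, path = [0, 1]


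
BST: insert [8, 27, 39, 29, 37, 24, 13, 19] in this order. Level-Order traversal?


Root = 8; build tree by BST insertion.
Level-Order traversal: [8, 27, 24, 39, 13, 29, 19, 37]


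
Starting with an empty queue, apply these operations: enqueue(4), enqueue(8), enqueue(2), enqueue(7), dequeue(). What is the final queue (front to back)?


enqueue(4) -> [4]
enqueue(8) -> [4, 8]
enqueue(2) -> [4, 8, 2]
enqueue(7) -> [4, 8, 2, 7]
dequeue() returns 4 -> [8, 2, 7]
Final queue (front to back): [8, 2, 7]


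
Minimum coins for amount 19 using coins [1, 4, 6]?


dp[0]=0; dp[i]=1+min(dp[i-c] for c in coins)
...dp[14]=3, dp[15]=4, dp[16]=3, dp[17]=4, dp[18]=3, dp[19]=4
Minimum coins for 19 = 4


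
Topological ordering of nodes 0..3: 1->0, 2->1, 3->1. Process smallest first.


Kahn's algorithm, process smallest node first
Order: [2, 3, 1, 0]


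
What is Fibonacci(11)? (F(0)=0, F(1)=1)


F(n)=F(n-1)+F(n-2)
...F(9)=34, F(10)=55, F(11)=89


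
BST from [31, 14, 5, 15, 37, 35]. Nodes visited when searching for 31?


BST root = 31
Search for 31: compare at each node
Path: [31]


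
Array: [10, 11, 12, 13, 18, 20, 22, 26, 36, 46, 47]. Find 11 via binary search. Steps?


Search for 11:
[0,10] mid=5 arr[5]=20
[0,4] mid=2 arr[2]=12
[0,1] mid=0 arr[0]=10
[1,1] mid=1 arr[1]=11
Total: 4 comparisons


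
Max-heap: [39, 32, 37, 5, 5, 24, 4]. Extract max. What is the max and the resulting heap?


Max = 39
Replace root with last, heapify down
Resulting heap: [37, 32, 24, 5, 5, 4]


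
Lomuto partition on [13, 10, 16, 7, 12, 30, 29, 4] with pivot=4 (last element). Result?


Elements <= 4 go left of pivot.
Result: [4, 10, 16, 7, 12, 30, 29, 13], pivot at index 0


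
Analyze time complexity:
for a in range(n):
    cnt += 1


Per nesting level: O(n) = O(n)
Complexity: O(n)


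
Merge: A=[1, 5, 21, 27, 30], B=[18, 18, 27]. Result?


Compare heads, take smaller each step.
Merged: [1, 5, 18, 18, 21, 27, 27, 30]


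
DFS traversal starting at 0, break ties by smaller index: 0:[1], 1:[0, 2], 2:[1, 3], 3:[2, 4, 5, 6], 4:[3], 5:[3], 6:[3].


DFS stack-based: start with [0]
Visit order: [0, 1, 2, 3, 4, 5, 6]


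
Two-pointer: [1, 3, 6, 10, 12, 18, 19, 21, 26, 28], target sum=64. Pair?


Two pointers: lo=0, hi=9
No pair sums to 64


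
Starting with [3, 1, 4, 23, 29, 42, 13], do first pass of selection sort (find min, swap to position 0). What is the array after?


After one pass: [1, 3, 4, 23, 29, 42, 13]


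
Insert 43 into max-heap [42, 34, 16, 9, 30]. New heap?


Append 43: [42, 34, 16, 9, 30, 43]
Bubble up: swap idx 5(43) with idx 2(16); swap idx 2(43) with idx 0(42)
Result: [43, 34, 42, 9, 30, 16]


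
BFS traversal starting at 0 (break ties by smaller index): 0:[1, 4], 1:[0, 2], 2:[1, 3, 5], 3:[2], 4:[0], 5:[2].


BFS queue: start with [0]
Visit order: [0, 1, 4, 2, 3, 5]


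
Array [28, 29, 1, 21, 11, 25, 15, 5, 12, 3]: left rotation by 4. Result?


Left rotate by 4: [11, 25, 15, 5, 12, 3, 28, 29, 1, 21]


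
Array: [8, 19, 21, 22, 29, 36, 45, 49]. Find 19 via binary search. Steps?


Search for 19:
[0,7] mid=3 arr[3]=22
[0,2] mid=1 arr[1]=19
Total: 2 comparisons


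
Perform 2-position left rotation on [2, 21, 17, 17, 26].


Left rotate by 2: [17, 17, 26, 2, 21]


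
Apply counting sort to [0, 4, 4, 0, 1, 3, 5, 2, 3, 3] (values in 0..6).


Count array: [2, 1, 1, 3, 2, 1, 0]
Reconstruct: [0, 0, 1, 2, 3, 3, 3, 4, 4, 5]


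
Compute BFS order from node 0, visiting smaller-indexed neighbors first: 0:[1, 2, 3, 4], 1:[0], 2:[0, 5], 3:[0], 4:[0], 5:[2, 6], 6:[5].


BFS queue: start with [0]
Visit order: [0, 1, 2, 3, 4, 5, 6]


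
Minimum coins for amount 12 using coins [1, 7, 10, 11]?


dp[0]=0; dp[i]=1+min(dp[i-c] for c in coins)
...dp[7]=1, dp[8]=2, dp[9]=3, dp[10]=1, dp[11]=1, dp[12]=2
Minimum coins for 12 = 2


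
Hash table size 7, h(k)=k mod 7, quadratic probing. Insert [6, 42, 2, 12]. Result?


Insertions: 6->slot 6; 42->slot 0; 2->slot 2; 12->slot 5
Table: [42, None, 2, None, None, 12, 6]


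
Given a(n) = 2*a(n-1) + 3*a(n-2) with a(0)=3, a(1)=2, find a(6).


Build bottom-up:
...a(4)=103, a(5)=302, a(6)=2*302+3*103=913


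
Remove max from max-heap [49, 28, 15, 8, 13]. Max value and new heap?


Max = 49
Replace root with last, heapify down
Resulting heap: [28, 13, 15, 8]


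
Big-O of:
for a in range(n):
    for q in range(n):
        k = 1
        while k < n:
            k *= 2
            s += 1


Per nesting level: O(n) * O(n) * O(log n) = O(n^2 log n)
Complexity: O(n^2 log n)


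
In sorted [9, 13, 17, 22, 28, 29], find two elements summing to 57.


Two pointers: lo=0, hi=5
Found pair: (28, 29) summing to 57


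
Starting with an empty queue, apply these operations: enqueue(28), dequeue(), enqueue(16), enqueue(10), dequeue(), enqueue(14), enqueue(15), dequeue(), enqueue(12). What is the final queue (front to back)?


enqueue(28) -> [28]
dequeue() returns 28 -> []
enqueue(16) -> [16]
enqueue(10) -> [16, 10]
dequeue() returns 16 -> [10]
enqueue(14) -> [10, 14]
enqueue(15) -> [10, 14, 15]
dequeue() returns 10 -> [14, 15]
enqueue(12) -> [14, 15, 12]
Final queue (front to back): [14, 15, 12]


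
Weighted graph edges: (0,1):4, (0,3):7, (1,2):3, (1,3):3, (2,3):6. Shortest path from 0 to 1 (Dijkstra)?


Dijkstra from 0:
Distances: {0: 0, 1: 4, 2: 7, 3: 7}
Shortest distance to 1 = 4, path = [0, 1]


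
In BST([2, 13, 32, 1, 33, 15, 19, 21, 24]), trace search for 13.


BST root = 2
Search for 13: compare at each node
Path: [2, 13]


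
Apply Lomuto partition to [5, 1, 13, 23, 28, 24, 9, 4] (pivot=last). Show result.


Elements <= 4 go left of pivot.
Result: [1, 4, 13, 23, 28, 24, 9, 5], pivot at index 1


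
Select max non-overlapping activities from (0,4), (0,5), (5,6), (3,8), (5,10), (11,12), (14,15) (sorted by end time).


Greedy: pick earliest-ending, then skip overlaps.
Selected (4 activities): [(0, 4), (5, 6), (11, 12), (14, 15)]


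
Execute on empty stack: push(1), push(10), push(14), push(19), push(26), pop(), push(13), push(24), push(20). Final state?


push(1) -> [1]
push(10) -> [1, 10]
push(14) -> [1, 10, 14]
push(19) -> [1, 10, 14, 19]
push(26) -> [1, 10, 14, 19, 26]
pop() returns 26 -> [1, 10, 14, 19]
push(13) -> [1, 10, 14, 19, 13]
push(24) -> [1, 10, 14, 19, 13, 24]
push(20) -> [1, 10, 14, 19, 13, 24, 20]
Final stack (bottom to top): [1, 10, 14, 19, 13, 24, 20]


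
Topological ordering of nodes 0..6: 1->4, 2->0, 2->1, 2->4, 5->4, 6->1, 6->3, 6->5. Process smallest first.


Kahn's algorithm, process smallest node first
Order: [2, 0, 6, 1, 3, 5, 4]


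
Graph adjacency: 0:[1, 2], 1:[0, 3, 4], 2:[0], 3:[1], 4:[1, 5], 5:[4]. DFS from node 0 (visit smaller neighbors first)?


DFS stack-based: start with [0]
Visit order: [0, 1, 3, 4, 5, 2]


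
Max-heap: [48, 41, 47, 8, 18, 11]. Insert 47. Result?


Append 47: [48, 41, 47, 8, 18, 11, 47]
Bubble up: no swaps needed
Result: [48, 41, 47, 8, 18, 11, 47]


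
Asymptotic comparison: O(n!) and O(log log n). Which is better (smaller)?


double-logarithmic grows slower than factorial
O(log log n) is asymptotically smaller; O(n!) grows faster


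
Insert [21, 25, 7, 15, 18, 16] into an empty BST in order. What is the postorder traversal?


Root = 21; build tree by BST insertion.
Postorder traversal: [16, 18, 15, 7, 25, 21]


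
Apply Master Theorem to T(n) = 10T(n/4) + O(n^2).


a=10, b=4, c=2. log_4(10)=1.661 < c=2. Case 3: O(n^c) = O(n^2)
Complexity: O(n^2)


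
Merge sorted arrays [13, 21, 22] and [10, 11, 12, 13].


Compare heads, take smaller each step.
Merged: [10, 11, 12, 13, 13, 21, 22]


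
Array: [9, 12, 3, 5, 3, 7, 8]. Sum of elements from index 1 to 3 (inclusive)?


Prefix sums: [0, 9, 21, 24, 29, 32, 39, 47]
Sum[1..3] = prefix[4] - prefix[1] = 29 - 9 = 20


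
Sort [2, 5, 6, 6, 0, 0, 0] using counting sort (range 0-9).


Count array: [3, 0, 1, 0, 0, 1, 2, 0, 0, 0]
Reconstruct: [0, 0, 0, 2, 5, 6, 6]


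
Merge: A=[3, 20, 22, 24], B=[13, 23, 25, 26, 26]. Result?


Compare heads, take smaller each step.
Merged: [3, 13, 20, 22, 23, 24, 25, 26, 26]


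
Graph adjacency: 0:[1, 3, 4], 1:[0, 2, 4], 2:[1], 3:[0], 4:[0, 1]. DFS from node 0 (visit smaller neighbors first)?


DFS stack-based: start with [0]
Visit order: [0, 1, 2, 4, 3]


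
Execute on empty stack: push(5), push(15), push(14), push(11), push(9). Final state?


push(5) -> [5]
push(15) -> [5, 15]
push(14) -> [5, 15, 14]
push(11) -> [5, 15, 14, 11]
push(9) -> [5, 15, 14, 11, 9]
Final stack (bottom to top): [5, 15, 14, 11, 9]


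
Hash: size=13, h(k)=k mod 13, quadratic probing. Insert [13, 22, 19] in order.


Insertions: 13->slot 0; 22->slot 9; 19->slot 6
Table: [13, None, None, None, None, None, 19, None, None, 22, None, None, None]


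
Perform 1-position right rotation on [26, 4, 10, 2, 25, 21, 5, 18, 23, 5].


Right rotate by 1: [5, 26, 4, 10, 2, 25, 21, 5, 18, 23]


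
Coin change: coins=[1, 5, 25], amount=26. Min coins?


dp[0]=0; dp[i]=1+min(dp[i-c] for c in coins)
...dp[21]=5, dp[22]=6, dp[23]=7, dp[24]=8, dp[25]=1, dp[26]=2
Minimum coins for 26 = 2


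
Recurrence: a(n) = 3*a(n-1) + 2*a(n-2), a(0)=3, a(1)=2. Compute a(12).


Build bottom-up:
...a(10)=293472, a(11)=1045216, a(12)=3*1045216+2*293472=3722592


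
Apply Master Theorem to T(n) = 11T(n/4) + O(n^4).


a=11, b=4, c=4. log_4(11)=1.730 < c=4. Case 3: O(n^c) = O(n^4)
Complexity: O(n^4)


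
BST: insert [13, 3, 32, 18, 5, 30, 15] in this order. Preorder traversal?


Root = 13; build tree by BST insertion.
Preorder traversal: [13, 3, 5, 32, 18, 15, 30]


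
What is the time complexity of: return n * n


Analysis: constant-time operation, no loop
Complexity: O(1)


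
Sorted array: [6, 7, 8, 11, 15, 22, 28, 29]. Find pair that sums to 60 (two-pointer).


Two pointers: lo=0, hi=7
No pair sums to 60


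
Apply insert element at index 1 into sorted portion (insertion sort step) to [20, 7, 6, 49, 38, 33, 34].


After one pass: [7, 20, 6, 49, 38, 33, 34]


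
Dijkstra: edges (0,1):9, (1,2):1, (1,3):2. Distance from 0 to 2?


Dijkstra from 0:
Distances: {0: 0, 1: 9, 2: 10, 3: 11}
Shortest distance to 2 = 10, path = [0, 1, 2]


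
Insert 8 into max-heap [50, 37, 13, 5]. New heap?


Append 8: [50, 37, 13, 5, 8]
Bubble up: no swaps needed
Result: [50, 37, 13, 5, 8]


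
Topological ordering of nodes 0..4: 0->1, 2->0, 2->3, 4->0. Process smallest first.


Kahn's algorithm, process smallest node first
Order: [2, 3, 4, 0, 1]


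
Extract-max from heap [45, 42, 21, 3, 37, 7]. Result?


Max = 45
Replace root with last, heapify down
Resulting heap: [42, 37, 21, 3, 7]


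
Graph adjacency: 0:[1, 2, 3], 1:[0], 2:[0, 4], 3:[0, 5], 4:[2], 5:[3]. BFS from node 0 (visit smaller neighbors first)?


BFS queue: start with [0]
Visit order: [0, 1, 2, 3, 4, 5]


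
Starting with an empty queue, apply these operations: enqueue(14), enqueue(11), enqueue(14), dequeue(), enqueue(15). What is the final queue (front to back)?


enqueue(14) -> [14]
enqueue(11) -> [14, 11]
enqueue(14) -> [14, 11, 14]
dequeue() returns 14 -> [11, 14]
enqueue(15) -> [11, 14, 15]
Final queue (front to back): [11, 14, 15]


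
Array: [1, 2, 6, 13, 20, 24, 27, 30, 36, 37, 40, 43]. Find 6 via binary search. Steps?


Search for 6:
[0,11] mid=5 arr[5]=24
[0,4] mid=2 arr[2]=6
Total: 2 comparisons


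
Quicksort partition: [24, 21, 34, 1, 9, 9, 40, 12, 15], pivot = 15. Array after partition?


Elements <= 15 go left of pivot.
Result: [1, 9, 9, 12, 15, 34, 40, 24, 21], pivot at index 4


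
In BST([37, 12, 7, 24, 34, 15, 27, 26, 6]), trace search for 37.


BST root = 37
Search for 37: compare at each node
Path: [37]


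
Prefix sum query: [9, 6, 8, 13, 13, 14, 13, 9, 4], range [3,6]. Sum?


Prefix sums: [0, 9, 15, 23, 36, 49, 63, 76, 85, 89]
Sum[3..6] = prefix[7] - prefix[3] = 76 - 23 = 53


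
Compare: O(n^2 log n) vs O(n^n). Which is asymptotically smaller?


n^2 log n grows slower than n^n
O(n^2 log n) is asymptotically smaller; O(n^n) grows faster


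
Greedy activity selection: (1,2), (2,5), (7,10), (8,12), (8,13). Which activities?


Greedy: pick earliest-ending, then skip overlaps.
Selected (3 activities): [(1, 2), (2, 5), (7, 10)]


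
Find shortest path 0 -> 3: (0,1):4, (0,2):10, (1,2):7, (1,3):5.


Dijkstra from 0:
Distances: {0: 0, 1: 4, 2: 10, 3: 9}
Shortest distance to 3 = 9, path = [0, 1, 3]


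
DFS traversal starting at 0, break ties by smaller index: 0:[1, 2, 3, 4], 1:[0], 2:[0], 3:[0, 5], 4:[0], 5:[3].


DFS stack-based: start with [0]
Visit order: [0, 1, 2, 3, 5, 4]


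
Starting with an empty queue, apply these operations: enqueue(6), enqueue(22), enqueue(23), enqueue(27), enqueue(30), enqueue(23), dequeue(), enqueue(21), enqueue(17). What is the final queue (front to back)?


enqueue(6) -> [6]
enqueue(22) -> [6, 22]
enqueue(23) -> [6, 22, 23]
enqueue(27) -> [6, 22, 23, 27]
enqueue(30) -> [6, 22, 23, 27, 30]
enqueue(23) -> [6, 22, 23, 27, 30, 23]
dequeue() returns 6 -> [22, 23, 27, 30, 23]
enqueue(21) -> [22, 23, 27, 30, 23, 21]
enqueue(17) -> [22, 23, 27, 30, 23, 21, 17]
Final queue (front to back): [22, 23, 27, 30, 23, 21, 17]


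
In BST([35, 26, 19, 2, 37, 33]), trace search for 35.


BST root = 35
Search for 35: compare at each node
Path: [35]


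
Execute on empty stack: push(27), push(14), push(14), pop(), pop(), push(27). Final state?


push(27) -> [27]
push(14) -> [27, 14]
push(14) -> [27, 14, 14]
pop() returns 14 -> [27, 14]
pop() returns 14 -> [27]
push(27) -> [27, 27]
Final stack (bottom to top): [27, 27]


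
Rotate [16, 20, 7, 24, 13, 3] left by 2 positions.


Left rotate by 2: [7, 24, 13, 3, 16, 20]


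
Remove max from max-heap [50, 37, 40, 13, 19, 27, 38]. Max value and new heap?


Max = 50
Replace root with last, heapify down
Resulting heap: [40, 37, 38, 13, 19, 27]


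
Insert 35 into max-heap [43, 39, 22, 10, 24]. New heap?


Append 35: [43, 39, 22, 10, 24, 35]
Bubble up: swap idx 5(35) with idx 2(22)
Result: [43, 39, 35, 10, 24, 22]


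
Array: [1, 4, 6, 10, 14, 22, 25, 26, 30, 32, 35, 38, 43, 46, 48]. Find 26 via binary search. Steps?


Search for 26:
[0,14] mid=7 arr[7]=26
Total: 1 comparisons


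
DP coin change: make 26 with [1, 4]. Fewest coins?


dp[0]=0; dp[i]=1+min(dp[i-c] for c in coins)
...dp[21]=6, dp[22]=7, dp[23]=8, dp[24]=6, dp[25]=7, dp[26]=8
Minimum coins for 26 = 8


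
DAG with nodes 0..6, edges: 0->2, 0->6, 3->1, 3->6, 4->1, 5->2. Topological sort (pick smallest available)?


Kahn's algorithm, process smallest node first
Order: [0, 3, 4, 1, 5, 2, 6]


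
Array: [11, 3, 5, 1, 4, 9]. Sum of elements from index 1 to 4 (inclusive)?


Prefix sums: [0, 11, 14, 19, 20, 24, 33]
Sum[1..4] = prefix[5] - prefix[1] = 24 - 11 = 13


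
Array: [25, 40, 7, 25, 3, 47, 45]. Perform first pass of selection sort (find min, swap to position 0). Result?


After one pass: [3, 40, 7, 25, 25, 47, 45]


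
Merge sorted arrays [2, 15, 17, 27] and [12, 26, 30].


Compare heads, take smaller each step.
Merged: [2, 12, 15, 17, 26, 27, 30]


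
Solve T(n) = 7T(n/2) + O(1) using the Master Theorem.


a=7, b=2, c=0. log_2(7)=2.807 > c=0. Case 1: O(n^log_b(a)) = O(n^2.807)
Complexity: O(n^2.807)


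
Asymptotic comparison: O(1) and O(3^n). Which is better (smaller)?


constant grows slower than exponential (base 3)
O(1) is asymptotically smaller; O(3^n) grows faster


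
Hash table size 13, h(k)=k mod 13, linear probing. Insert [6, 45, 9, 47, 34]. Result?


Insertions: 6->slot 6; 45->slot 7; 9->slot 9; 47->slot 8; 34->slot 10
Table: [None, None, None, None, None, None, 6, 45, 47, 9, 34, None, None]


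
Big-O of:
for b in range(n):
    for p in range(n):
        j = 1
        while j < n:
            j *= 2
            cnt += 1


Per nesting level: O(n) * O(n) * O(log n) = O(n^2 log n)
Complexity: O(n^2 log n)


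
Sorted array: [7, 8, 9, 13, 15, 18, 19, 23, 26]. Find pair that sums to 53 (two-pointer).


Two pointers: lo=0, hi=8
No pair sums to 53


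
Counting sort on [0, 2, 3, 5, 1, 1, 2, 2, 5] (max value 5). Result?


Count array: [1, 2, 3, 1, 0, 2]
Reconstruct: [0, 1, 1, 2, 2, 2, 3, 5, 5]


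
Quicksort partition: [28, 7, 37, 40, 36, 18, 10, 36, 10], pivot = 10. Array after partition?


Elements <= 10 go left of pivot.
Result: [7, 10, 10, 40, 36, 18, 28, 36, 37], pivot at index 2


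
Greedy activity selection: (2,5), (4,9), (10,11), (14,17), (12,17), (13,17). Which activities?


Greedy: pick earliest-ending, then skip overlaps.
Selected (3 activities): [(2, 5), (10, 11), (14, 17)]


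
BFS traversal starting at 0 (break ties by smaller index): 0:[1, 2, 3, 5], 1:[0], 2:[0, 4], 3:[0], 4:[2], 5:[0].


BFS queue: start with [0]
Visit order: [0, 1, 2, 3, 5, 4]


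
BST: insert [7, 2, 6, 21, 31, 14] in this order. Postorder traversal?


Root = 7; build tree by BST insertion.
Postorder traversal: [6, 2, 14, 31, 21, 7]


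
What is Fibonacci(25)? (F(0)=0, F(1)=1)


F(n)=F(n-1)+F(n-2)
...F(23)=28657, F(24)=46368, F(25)=75025


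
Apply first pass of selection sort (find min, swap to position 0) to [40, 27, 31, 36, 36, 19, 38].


After one pass: [19, 27, 31, 36, 36, 40, 38]


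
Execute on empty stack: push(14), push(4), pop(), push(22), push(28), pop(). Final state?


push(14) -> [14]
push(4) -> [14, 4]
pop() returns 4 -> [14]
push(22) -> [14, 22]
push(28) -> [14, 22, 28]
pop() returns 28 -> [14, 22]
Final stack (bottom to top): [14, 22]


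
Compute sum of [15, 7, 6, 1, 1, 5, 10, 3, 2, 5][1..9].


Prefix sums: [0, 15, 22, 28, 29, 30, 35, 45, 48, 50, 55]
Sum[1..9] = prefix[10] - prefix[1] = 55 - 15 = 40


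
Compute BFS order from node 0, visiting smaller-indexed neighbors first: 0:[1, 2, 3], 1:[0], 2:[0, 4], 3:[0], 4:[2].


BFS queue: start with [0]
Visit order: [0, 1, 2, 3, 4]


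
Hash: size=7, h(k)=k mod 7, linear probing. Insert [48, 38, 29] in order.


Insertions: 48->slot 6; 38->slot 3; 29->slot 1
Table: [None, 29, None, 38, None, None, 48]


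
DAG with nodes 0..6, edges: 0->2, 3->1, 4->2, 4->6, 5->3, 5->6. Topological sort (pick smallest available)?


Kahn's algorithm, process smallest node first
Order: [0, 4, 2, 5, 3, 1, 6]


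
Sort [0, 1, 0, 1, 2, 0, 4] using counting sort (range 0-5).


Count array: [3, 2, 1, 0, 1, 0]
Reconstruct: [0, 0, 0, 1, 1, 2, 4]


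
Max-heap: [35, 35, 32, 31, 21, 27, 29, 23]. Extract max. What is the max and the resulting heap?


Max = 35
Replace root with last, heapify down
Resulting heap: [35, 31, 32, 23, 21, 27, 29]


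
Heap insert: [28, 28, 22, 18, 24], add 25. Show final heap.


Append 25: [28, 28, 22, 18, 24, 25]
Bubble up: swap idx 5(25) with idx 2(22)
Result: [28, 28, 25, 18, 24, 22]


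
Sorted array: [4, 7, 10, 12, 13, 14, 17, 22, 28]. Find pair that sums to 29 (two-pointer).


Two pointers: lo=0, hi=8
Found pair: (7, 22) summing to 29


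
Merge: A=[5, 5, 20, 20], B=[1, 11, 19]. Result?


Compare heads, take smaller each step.
Merged: [1, 5, 5, 11, 19, 20, 20]


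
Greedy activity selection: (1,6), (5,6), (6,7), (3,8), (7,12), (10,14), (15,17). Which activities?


Greedy: pick earliest-ending, then skip overlaps.
Selected (4 activities): [(1, 6), (6, 7), (7, 12), (15, 17)]


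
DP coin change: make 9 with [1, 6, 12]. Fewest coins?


dp[0]=0; dp[i]=1+min(dp[i-c] for c in coins)
...dp[4]=4, dp[5]=5, dp[6]=1, dp[7]=2, dp[8]=3, dp[9]=4
Minimum coins for 9 = 4


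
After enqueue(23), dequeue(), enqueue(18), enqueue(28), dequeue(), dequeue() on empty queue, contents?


enqueue(23) -> [23]
dequeue() returns 23 -> []
enqueue(18) -> [18]
enqueue(28) -> [18, 28]
dequeue() returns 18 -> [28]
dequeue() returns 28 -> []
Final queue (front to back): []


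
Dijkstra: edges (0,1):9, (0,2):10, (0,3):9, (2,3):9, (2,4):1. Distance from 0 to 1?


Dijkstra from 0:
Distances: {0: 0, 1: 9, 2: 10, 3: 9, 4: 11}
Shortest distance to 1 = 9, path = [0, 1]


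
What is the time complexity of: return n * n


Analysis: constant-time operation, no loop
Complexity: O(1)


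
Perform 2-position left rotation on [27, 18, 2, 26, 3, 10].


Left rotate by 2: [2, 26, 3, 10, 27, 18]


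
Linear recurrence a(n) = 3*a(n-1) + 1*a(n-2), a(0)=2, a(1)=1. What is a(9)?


Build bottom-up:
...a(7)=1909, a(8)=6305, a(9)=3*6305+1*1909=20824


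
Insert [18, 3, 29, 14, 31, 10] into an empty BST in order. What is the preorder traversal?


Root = 18; build tree by BST insertion.
Preorder traversal: [18, 3, 14, 10, 29, 31]


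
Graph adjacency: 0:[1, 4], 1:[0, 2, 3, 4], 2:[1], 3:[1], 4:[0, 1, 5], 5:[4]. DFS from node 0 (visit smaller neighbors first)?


DFS stack-based: start with [0]
Visit order: [0, 1, 2, 3, 4, 5]


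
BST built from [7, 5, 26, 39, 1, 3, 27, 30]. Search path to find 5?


BST root = 7
Search for 5: compare at each node
Path: [7, 5]


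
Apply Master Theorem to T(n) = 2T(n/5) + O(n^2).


a=2, b=5, c=2. log_5(2)=0.431 < c=2. Case 3: O(n^c) = O(n^2)
Complexity: O(n^2)


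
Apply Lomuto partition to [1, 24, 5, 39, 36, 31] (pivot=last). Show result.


Elements <= 31 go left of pivot.
Result: [1, 24, 5, 31, 36, 39], pivot at index 3


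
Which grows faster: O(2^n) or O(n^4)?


quartic grows slower than exponential
O(n^4) is asymptotically smaller; O(2^n) grows faster


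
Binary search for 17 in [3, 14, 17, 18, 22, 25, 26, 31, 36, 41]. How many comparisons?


Search for 17:
[0,9] mid=4 arr[4]=22
[0,3] mid=1 arr[1]=14
[2,3] mid=2 arr[2]=17
Total: 3 comparisons


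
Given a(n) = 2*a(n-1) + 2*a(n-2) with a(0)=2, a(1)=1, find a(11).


Build bottom-up:
...a(9)=6032, a(10)=16480, a(11)=2*16480+2*6032=45024


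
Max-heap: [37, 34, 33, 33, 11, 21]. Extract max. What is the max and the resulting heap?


Max = 37
Replace root with last, heapify down
Resulting heap: [34, 33, 33, 21, 11]


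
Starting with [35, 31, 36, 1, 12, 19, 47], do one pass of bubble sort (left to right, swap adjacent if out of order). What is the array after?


After one pass: [31, 35, 1, 12, 19, 36, 47]


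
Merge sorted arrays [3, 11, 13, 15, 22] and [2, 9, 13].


Compare heads, take smaller each step.
Merged: [2, 3, 9, 11, 13, 13, 15, 22]


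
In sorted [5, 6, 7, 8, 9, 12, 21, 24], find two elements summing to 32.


Two pointers: lo=0, hi=7
Found pair: (8, 24) summing to 32


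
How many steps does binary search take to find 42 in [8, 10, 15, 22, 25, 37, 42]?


Search for 42:
[0,6] mid=3 arr[3]=22
[4,6] mid=5 arr[5]=37
[6,6] mid=6 arr[6]=42
Total: 3 comparisons


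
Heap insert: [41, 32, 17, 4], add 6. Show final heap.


Append 6: [41, 32, 17, 4, 6]
Bubble up: no swaps needed
Result: [41, 32, 17, 4, 6]


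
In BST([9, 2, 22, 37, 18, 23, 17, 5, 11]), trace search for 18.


BST root = 9
Search for 18: compare at each node
Path: [9, 22, 18]


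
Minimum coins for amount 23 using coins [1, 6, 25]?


dp[0]=0; dp[i]=1+min(dp[i-c] for c in coins)
...dp[18]=3, dp[19]=4, dp[20]=5, dp[21]=6, dp[22]=7, dp[23]=8
Minimum coins for 23 = 8


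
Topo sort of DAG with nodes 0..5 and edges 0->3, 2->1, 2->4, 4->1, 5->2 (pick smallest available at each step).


Kahn's algorithm, process smallest node first
Order: [0, 3, 5, 2, 4, 1]


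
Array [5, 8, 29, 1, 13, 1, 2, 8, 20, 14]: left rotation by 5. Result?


Left rotate by 5: [1, 2, 8, 20, 14, 5, 8, 29, 1, 13]


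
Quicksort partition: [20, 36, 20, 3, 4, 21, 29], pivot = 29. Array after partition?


Elements <= 29 go left of pivot.
Result: [20, 20, 3, 4, 21, 29, 36], pivot at index 5


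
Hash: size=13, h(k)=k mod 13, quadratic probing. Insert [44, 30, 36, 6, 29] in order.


Insertions: 44->slot 5; 30->slot 4; 36->slot 10; 6->slot 6; 29->slot 3
Table: [None, None, None, 29, 30, 44, 6, None, None, None, 36, None, None]


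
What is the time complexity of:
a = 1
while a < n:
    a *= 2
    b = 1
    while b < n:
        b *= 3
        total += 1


Per nesting level: O(log n) * O(log n) = O((log n)^2)
Complexity: O((log n)^2)


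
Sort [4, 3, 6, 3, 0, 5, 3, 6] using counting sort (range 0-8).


Count array: [1, 0, 0, 3, 1, 1, 2, 0, 0]
Reconstruct: [0, 3, 3, 3, 4, 5, 6, 6]


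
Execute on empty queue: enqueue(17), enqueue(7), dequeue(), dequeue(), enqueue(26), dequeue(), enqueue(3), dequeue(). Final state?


enqueue(17) -> [17]
enqueue(7) -> [17, 7]
dequeue() returns 17 -> [7]
dequeue() returns 7 -> []
enqueue(26) -> [26]
dequeue() returns 26 -> []
enqueue(3) -> [3]
dequeue() returns 3 -> []
Final queue (front to back): []


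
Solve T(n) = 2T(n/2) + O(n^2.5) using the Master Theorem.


a=2, b=2, c=2.5. log_2(2)=1 < c=2.5. Case 3: O(n^c) = O(n^2.500)
Complexity: O(n^2.500)


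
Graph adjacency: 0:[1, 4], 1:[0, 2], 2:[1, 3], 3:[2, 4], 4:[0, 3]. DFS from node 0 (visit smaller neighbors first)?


DFS stack-based: start with [0]
Visit order: [0, 1, 2, 3, 4]


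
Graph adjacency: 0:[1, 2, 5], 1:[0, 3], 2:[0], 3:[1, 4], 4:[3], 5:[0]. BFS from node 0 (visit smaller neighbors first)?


BFS queue: start with [0]
Visit order: [0, 1, 2, 5, 3, 4]


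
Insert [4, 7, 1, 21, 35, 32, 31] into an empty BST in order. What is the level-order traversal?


Root = 4; build tree by BST insertion.
Level-Order traversal: [4, 1, 7, 21, 35, 32, 31]


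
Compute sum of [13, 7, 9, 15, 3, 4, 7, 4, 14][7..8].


Prefix sums: [0, 13, 20, 29, 44, 47, 51, 58, 62, 76]
Sum[7..8] = prefix[9] - prefix[7] = 76 - 58 = 18


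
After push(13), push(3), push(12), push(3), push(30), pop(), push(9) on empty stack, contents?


push(13) -> [13]
push(3) -> [13, 3]
push(12) -> [13, 3, 12]
push(3) -> [13, 3, 12, 3]
push(30) -> [13, 3, 12, 3, 30]
pop() returns 30 -> [13, 3, 12, 3]
push(9) -> [13, 3, 12, 3, 9]
Final stack (bottom to top): [13, 3, 12, 3, 9]


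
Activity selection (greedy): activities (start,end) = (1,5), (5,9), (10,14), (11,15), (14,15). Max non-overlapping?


Greedy: pick earliest-ending, then skip overlaps.
Selected (4 activities): [(1, 5), (5, 9), (10, 14), (14, 15)]


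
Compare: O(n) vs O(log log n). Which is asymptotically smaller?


double-logarithmic grows slower than linear
O(log log n) is asymptotically smaller; O(n) grows faster


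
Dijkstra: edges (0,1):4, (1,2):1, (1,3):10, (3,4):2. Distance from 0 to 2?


Dijkstra from 0:
Distances: {0: 0, 1: 4, 2: 5, 3: 14, 4: 16}
Shortest distance to 2 = 5, path = [0, 1, 2]


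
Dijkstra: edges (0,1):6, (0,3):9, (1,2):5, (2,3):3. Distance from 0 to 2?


Dijkstra from 0:
Distances: {0: 0, 1: 6, 2: 11, 3: 9}
Shortest distance to 2 = 11, path = [0, 1, 2]


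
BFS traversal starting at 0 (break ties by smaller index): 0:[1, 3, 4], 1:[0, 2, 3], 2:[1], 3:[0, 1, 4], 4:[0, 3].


BFS queue: start with [0]
Visit order: [0, 1, 3, 4, 2]


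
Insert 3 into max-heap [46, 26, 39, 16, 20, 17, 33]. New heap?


Append 3: [46, 26, 39, 16, 20, 17, 33, 3]
Bubble up: no swaps needed
Result: [46, 26, 39, 16, 20, 17, 33, 3]


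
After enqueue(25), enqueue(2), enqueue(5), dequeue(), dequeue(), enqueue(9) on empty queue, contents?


enqueue(25) -> [25]
enqueue(2) -> [25, 2]
enqueue(5) -> [25, 2, 5]
dequeue() returns 25 -> [2, 5]
dequeue() returns 2 -> [5]
enqueue(9) -> [5, 9]
Final queue (front to back): [5, 9]


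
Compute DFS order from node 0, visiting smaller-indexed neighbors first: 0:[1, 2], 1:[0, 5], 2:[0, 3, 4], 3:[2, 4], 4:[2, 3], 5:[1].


DFS stack-based: start with [0]
Visit order: [0, 1, 5, 2, 3, 4]


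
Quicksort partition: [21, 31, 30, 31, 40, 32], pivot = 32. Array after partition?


Elements <= 32 go left of pivot.
Result: [21, 31, 30, 31, 32, 40], pivot at index 4


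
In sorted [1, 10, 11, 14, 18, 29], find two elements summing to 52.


Two pointers: lo=0, hi=5
No pair sums to 52


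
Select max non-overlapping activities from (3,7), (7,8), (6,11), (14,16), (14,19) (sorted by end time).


Greedy: pick earliest-ending, then skip overlaps.
Selected (3 activities): [(3, 7), (7, 8), (14, 16)]


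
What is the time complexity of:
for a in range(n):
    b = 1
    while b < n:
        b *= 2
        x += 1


Per nesting level: O(n) * O(log n) = O(n log n)
Complexity: O(n log n)


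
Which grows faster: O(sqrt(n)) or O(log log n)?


double-logarithmic grows slower than sublinear
O(log log n) is asymptotically smaller; O(sqrt(n)) grows faster


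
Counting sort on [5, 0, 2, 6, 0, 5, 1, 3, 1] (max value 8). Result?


Count array: [2, 2, 1, 1, 0, 2, 1, 0, 0]
Reconstruct: [0, 0, 1, 1, 2, 3, 5, 5, 6]


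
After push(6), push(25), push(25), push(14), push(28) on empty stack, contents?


push(6) -> [6]
push(25) -> [6, 25]
push(25) -> [6, 25, 25]
push(14) -> [6, 25, 25, 14]
push(28) -> [6, 25, 25, 14, 28]
Final stack (bottom to top): [6, 25, 25, 14, 28]


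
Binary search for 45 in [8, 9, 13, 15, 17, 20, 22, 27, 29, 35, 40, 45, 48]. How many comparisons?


Search for 45:
[0,12] mid=6 arr[6]=22
[7,12] mid=9 arr[9]=35
[10,12] mid=11 arr[11]=45
Total: 3 comparisons


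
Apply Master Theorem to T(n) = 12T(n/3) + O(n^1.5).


a=12, b=3, c=1.5. log_3(12)=2.262 > c=1.5. Case 1: O(n^log_b(a)) = O(n^2.262)
Complexity: O(n^2.262)


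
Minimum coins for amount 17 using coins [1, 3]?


dp[0]=0; dp[i]=1+min(dp[i-c] for c in coins)
...dp[12]=4, dp[13]=5, dp[14]=6, dp[15]=5, dp[16]=6, dp[17]=7
Minimum coins for 17 = 7


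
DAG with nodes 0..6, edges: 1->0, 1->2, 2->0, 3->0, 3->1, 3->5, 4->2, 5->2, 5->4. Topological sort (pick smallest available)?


Kahn's algorithm, process smallest node first
Order: [3, 1, 5, 4, 2, 0, 6]


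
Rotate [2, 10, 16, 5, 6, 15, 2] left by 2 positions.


Left rotate by 2: [16, 5, 6, 15, 2, 2, 10]


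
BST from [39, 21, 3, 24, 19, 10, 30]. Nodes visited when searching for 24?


BST root = 39
Search for 24: compare at each node
Path: [39, 21, 24]


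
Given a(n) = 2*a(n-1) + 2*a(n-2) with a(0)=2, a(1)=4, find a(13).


Build bottom-up:
...a(11)=99840, a(12)=272768, a(13)=2*272768+2*99840=745216


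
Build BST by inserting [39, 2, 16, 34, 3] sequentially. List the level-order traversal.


Root = 39; build tree by BST insertion.
Level-Order traversal: [39, 2, 16, 3, 34]


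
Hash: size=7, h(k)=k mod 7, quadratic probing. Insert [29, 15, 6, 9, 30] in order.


Insertions: 29->slot 1; 15->slot 2; 6->slot 6; 9->slot 3; 30->slot 4
Table: [None, 29, 15, 9, 30, None, 6]


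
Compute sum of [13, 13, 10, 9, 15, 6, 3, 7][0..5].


Prefix sums: [0, 13, 26, 36, 45, 60, 66, 69, 76]
Sum[0..5] = prefix[6] - prefix[0] = 66 - 0 = 66


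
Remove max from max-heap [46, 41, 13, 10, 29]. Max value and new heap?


Max = 46
Replace root with last, heapify down
Resulting heap: [41, 29, 13, 10]


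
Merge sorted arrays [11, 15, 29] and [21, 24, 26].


Compare heads, take smaller each step.
Merged: [11, 15, 21, 24, 26, 29]


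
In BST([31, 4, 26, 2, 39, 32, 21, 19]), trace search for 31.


BST root = 31
Search for 31: compare at each node
Path: [31]


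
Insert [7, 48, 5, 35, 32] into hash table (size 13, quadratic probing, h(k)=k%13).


Insertions: 7->slot 7; 48->slot 9; 5->slot 5; 35->slot 10; 32->slot 6
Table: [None, None, None, None, None, 5, 32, 7, None, 48, 35, None, None]


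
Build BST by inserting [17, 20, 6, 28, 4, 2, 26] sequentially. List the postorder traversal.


Root = 17; build tree by BST insertion.
Postorder traversal: [2, 4, 6, 26, 28, 20, 17]


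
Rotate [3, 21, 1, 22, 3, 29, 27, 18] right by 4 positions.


Right rotate by 4: [3, 29, 27, 18, 3, 21, 1, 22]


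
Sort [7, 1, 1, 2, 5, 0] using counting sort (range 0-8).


Count array: [1, 2, 1, 0, 0, 1, 0, 1, 0]
Reconstruct: [0, 1, 1, 2, 5, 7]


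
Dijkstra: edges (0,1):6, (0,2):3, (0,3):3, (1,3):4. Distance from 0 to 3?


Dijkstra from 0:
Distances: {0: 0, 1: 6, 2: 3, 3: 3}
Shortest distance to 3 = 3, path = [0, 3]


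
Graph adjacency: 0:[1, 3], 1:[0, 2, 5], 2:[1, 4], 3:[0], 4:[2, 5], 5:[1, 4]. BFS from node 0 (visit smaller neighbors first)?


BFS queue: start with [0]
Visit order: [0, 1, 3, 2, 5, 4]


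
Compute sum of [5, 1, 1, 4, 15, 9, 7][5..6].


Prefix sums: [0, 5, 6, 7, 11, 26, 35, 42]
Sum[5..6] = prefix[7] - prefix[5] = 42 - 26 = 16


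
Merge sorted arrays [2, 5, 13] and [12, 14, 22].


Compare heads, take smaller each step.
Merged: [2, 5, 12, 13, 14, 22]


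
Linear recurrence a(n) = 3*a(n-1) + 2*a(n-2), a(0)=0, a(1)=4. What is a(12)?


Build bottom-up:
...a(10)=318588, a(11)=1134668, a(12)=3*1134668+2*318588=4041180


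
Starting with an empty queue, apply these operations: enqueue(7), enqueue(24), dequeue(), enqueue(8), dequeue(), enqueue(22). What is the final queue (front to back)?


enqueue(7) -> [7]
enqueue(24) -> [7, 24]
dequeue() returns 7 -> [24]
enqueue(8) -> [24, 8]
dequeue() returns 24 -> [8]
enqueue(22) -> [8, 22]
Final queue (front to back): [8, 22]


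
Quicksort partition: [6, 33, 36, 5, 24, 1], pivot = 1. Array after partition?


Elements <= 1 go left of pivot.
Result: [1, 33, 36, 5, 24, 6], pivot at index 0


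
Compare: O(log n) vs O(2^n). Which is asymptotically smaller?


logarithmic grows slower than exponential
O(log n) is asymptotically smaller; O(2^n) grows faster


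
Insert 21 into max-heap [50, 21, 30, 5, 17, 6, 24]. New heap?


Append 21: [50, 21, 30, 5, 17, 6, 24, 21]
Bubble up: swap idx 7(21) with idx 3(5)
Result: [50, 21, 30, 21, 17, 6, 24, 5]


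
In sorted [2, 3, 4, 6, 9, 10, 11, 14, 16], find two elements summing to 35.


Two pointers: lo=0, hi=8
No pair sums to 35


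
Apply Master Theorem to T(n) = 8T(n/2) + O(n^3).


a=8, b=2, c=3. log_2(8)=3 = c=3. Case 2: O(n^c log n) = O(n^3 log n)
Complexity: O(n^3 log n)


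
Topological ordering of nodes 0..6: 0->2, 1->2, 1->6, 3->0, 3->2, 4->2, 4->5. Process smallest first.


Kahn's algorithm, process smallest node first
Order: [1, 3, 0, 4, 2, 5, 6]


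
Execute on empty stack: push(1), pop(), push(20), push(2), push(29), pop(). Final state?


push(1) -> [1]
pop() returns 1 -> []
push(20) -> [20]
push(2) -> [20, 2]
push(29) -> [20, 2, 29]
pop() returns 29 -> [20, 2]
Final stack (bottom to top): [20, 2]


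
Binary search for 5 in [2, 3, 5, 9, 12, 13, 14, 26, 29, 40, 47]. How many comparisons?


Search for 5:
[0,10] mid=5 arr[5]=13
[0,4] mid=2 arr[2]=5
Total: 2 comparisons


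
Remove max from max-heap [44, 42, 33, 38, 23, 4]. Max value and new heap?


Max = 44
Replace root with last, heapify down
Resulting heap: [42, 38, 33, 4, 23]


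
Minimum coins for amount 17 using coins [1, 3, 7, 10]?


dp[0]=0; dp[i]=1+min(dp[i-c] for c in coins)
...dp[12]=3, dp[13]=2, dp[14]=2, dp[15]=3, dp[16]=3, dp[17]=2
Minimum coins for 17 = 2


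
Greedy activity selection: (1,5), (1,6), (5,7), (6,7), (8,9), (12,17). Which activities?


Greedy: pick earliest-ending, then skip overlaps.
Selected (4 activities): [(1, 5), (5, 7), (8, 9), (12, 17)]
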